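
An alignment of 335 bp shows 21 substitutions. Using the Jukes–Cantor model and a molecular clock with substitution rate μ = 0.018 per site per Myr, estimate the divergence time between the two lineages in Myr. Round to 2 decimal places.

1.82

p = 21/335 ≈ 0.062687.
d = −(3/4) ln(1 − 4p/3) = −0.75 ln(1 − 0.083583) = −0.75 ln(0.916417)
  = −0.75 × (-0.087284) = 0.065463 substitutions/site.
Under a molecular clock d = 2μt, so t = d/(2μ) = 0.065463 / (2 × 0.018) = 1.82 Myr.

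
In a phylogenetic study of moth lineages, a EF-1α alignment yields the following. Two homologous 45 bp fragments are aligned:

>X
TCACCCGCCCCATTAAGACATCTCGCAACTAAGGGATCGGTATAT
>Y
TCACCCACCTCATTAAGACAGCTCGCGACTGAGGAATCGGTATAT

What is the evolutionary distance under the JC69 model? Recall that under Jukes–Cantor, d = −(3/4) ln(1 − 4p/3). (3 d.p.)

The sequences differ at 6 of 45 sites (7, 10, 21, 27, 31, 35), so p = 6/45 ≈ 0.133333.
d = −(3/4) ln(1 − 4p/3) = −0.75 ln(1 − 0.177777) = −0.75 ln(0.822223)
  = −0.75 × (-0.195744) = 0.146808 substitutions/site.

0.147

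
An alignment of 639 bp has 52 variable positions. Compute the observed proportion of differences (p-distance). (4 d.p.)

0.0814

p = 52/639 = 0.081377… ≈ 0.0814 (to 4 d.p.).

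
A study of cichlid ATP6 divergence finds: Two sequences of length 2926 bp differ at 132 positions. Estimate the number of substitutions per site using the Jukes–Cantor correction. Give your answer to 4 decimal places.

p = 132/2926 ≈ 0.045113.
d = −(3/4) ln(1 − 4p/3) = −0.75 ln(1 − 0.060151) = −0.75 ln(0.939849)
  = −0.75 × (-0.062036) = 0.046527 substitutions/site.

0.0465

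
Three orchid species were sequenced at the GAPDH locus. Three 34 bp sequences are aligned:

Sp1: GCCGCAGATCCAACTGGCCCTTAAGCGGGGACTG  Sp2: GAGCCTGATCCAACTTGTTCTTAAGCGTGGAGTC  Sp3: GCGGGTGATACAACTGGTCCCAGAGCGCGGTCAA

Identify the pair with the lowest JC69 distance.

Sp1 and Sp2

Sp1–Sp2: 10/34 differ, p = 0.294, d = 0.373.
Sp1–Sp3: 12/34 differ, p = 0.353, d = 0.477.
Sp2–Sp3: 14/34 differ, p = 0.412, d = 0.597.
The smallest distance is between Sp1 and Sp2.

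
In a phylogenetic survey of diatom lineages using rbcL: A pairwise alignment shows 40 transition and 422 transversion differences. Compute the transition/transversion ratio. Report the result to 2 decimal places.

R = 40/422 = 0.094786… ≈ 0.09 (to 2 d.p.).

0.09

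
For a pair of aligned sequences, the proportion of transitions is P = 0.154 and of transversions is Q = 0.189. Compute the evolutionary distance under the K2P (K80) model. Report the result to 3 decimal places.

Under the Kimura two-parameter model, d = −½ ln(1 − 2P − Q) − ¼ ln(1 − 2Q).
1 − 2P − Q = 0.503, giving −½ ln(0.503) = 0.343583.
1 − 2Q = 0.622, giving −¼ ln(0.622) = 0.118704.
d = 0.343583 + 0.118704 = 0.462287.

0.462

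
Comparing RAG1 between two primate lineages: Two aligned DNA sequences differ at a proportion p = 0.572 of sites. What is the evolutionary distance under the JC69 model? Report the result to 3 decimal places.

d = −(3/4) ln(1 − 4p/3) = −0.75 ln(1 − 0.762667) = −0.75 ln(0.237333)
  = −0.75 × (-1.438291) = 1.078718 substitutions/site.

1.079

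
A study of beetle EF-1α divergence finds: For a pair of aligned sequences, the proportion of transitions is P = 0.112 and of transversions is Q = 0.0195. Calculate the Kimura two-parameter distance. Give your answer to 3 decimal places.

Under the Kimura two-parameter model, d = −½ ln(1 − 2P − Q) − ¼ ln(1 − 2Q).
1 − 2P − Q = 0.7565, giving −½ ln(0.7565) = 0.139526.
1 − 2Q = 0.961, giving −¼ ln(0.961) = 0.009945.
d = 0.139526 + 0.009945 = 0.149471.

0.149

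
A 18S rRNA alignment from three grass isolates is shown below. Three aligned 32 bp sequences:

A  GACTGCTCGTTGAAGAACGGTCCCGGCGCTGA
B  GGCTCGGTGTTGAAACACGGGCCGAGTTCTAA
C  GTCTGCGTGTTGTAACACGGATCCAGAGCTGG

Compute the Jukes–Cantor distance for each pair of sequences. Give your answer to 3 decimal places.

A–B: 13/32 sites differ → p = 0.40625, d = −0.75 ln(1 − 0.541667) = 0.585119 ≈ 0.585.
A–C: 11/32 sites differ → p = 0.34375, d = −0.75 ln(1 − 0.458333) = 0.459828 ≈ 0.460.
B–C: 11/32 sites differ → p = 0.34375, d = −0.75 ln(1 − 0.458333) = 0.459828 ≈ 0.460.

d(A,B) = 0.585, d(A,C) = 0.460, d(B,C) = 0.460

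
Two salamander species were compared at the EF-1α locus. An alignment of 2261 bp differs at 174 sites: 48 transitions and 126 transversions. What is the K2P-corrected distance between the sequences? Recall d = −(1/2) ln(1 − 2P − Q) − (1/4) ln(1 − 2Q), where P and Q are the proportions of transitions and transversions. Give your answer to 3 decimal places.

P = 48/2261 ≈ 0.02123 and Q = 126/2261 ≈ 0.055728.
Under the Kimura two-parameter model, d = −½ ln(1 − 2P − Q) − ¼ ln(1 − 2Q).
1 − 2P − Q = 0.901812, giving −½ ln(0.901812) = 0.051675.
1 − 2Q = 0.888544, giving −¼ ln(0.888544) = 0.029543.
d = 0.051675 + 0.029543 = 0.081218.

0.081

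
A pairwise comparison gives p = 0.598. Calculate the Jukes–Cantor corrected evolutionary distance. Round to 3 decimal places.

d = −(3/4) ln(1 − 4p/3) = −0.75 ln(1 − 0.797333) = −0.75 ln(0.202667)
  = −0.75 × (-1.596191) = 1.197143 substitutions/site.

1.197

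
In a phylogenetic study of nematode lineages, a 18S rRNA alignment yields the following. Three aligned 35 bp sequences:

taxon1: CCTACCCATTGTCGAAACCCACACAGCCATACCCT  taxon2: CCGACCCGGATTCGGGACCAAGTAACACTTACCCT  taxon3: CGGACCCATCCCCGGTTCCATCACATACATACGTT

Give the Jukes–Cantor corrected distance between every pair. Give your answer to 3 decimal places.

taxon1–taxon2: 14/35 sites differ → p = 0.4, d = −0.75 ln(1 − 0.533333) = 0.571605 ≈ 0.572.
taxon1–taxon3: 14/35 sites differ → p = 0.4, d = −0.75 ln(1 − 0.533333) = 0.571605 ≈ 0.572.
taxon2–taxon3: 16/35 sites differ → p ≈ 0.457143, d = −0.75 ln(1 − 0.609524) = 0.705292 ≈ 0.705.

d(taxon1,taxon2) = 0.572, d(taxon1,taxon3) = 0.572, d(taxon2,taxon3) = 0.705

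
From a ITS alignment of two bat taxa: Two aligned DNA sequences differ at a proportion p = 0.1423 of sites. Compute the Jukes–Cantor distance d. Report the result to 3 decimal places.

d = −(3/4) ln(1 − 4p/3) = −0.75 ln(1 − 0.189733) = −0.75 ln(0.810267)
  = −0.75 × (-0.210391) = 0.157793 substitutions/site.

0.158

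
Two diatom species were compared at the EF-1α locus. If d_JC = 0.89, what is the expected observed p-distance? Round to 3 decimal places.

0.521

p = (3/4)(1 − e^(−4d/3)) = 0.75 × (1 − e^(-1.186667)) = 0.75 × (1 − 0.305237) = 0.521072.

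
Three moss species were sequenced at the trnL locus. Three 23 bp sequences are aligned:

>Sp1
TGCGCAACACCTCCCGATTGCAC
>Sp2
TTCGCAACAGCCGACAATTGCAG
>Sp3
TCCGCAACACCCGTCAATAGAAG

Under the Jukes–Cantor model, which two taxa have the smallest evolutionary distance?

Sp2 and Sp3

Sp1–Sp2: 7/23 differ, p = 0.304, d = 0.390.
Sp1–Sp3: 8/23 differ, p = 0.348, d = 0.467.
Sp2–Sp3: 5/23 differ, p = 0.217, d = 0.257.
The smallest distance is between Sp2 and Sp3.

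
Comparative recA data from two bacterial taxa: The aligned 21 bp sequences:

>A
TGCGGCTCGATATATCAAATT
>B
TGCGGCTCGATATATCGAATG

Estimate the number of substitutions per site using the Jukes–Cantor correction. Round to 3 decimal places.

0.102

The sequences differ at 2 of 21 sites (17, 21), so p = 2/21 ≈ 0.095238.
d = −(3/4) ln(1 − 4p/3) = −0.75 ln(1 − 0.126984) = −0.75 ln(0.873016)
  = −0.75 × (-0.135801) = 0.101851 substitutions/site.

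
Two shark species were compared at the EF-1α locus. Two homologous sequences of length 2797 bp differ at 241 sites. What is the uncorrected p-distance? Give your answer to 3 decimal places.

0.086

p = 241/2797 = 0.086163… ≈ 0.086 (to 3 d.p.).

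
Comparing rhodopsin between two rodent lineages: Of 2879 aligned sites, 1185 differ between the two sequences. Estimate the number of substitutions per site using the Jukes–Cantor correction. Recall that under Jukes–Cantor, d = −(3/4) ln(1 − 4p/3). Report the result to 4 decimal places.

p = 1185/2879 ≈ 0.411601.
d = −(3/4) ln(1 − 4p/3) = −0.75 ln(1 − 0.548801) = −0.75 ln(0.451199)
  = −0.75 × (-0.795847) = 0.596885 substitutions/site.

0.5969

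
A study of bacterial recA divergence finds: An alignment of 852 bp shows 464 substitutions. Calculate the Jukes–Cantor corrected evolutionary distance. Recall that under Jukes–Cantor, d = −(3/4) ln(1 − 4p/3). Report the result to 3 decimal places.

p = 464/852 ≈ 0.544601.
d = −(3/4) ln(1 − 4p/3) = −0.75 ln(1 − 0.726135) = −0.75 ln(0.273865)
  = −0.75 × (-1.295120) = 0.971340 substitutions/site.

0.971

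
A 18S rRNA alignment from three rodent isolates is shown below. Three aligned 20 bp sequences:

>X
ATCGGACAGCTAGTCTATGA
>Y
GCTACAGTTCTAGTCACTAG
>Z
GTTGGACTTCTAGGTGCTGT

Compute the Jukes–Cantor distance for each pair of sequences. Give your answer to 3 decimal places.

d(X,Y) = 1.207, d(X,Z) = 0.687, d(Y,Z) = 0.687

X–Y: 12/20 sites differ → p = 0.6, d = −0.75 ln(1 − 0.8) = 1.207078 ≈ 1.207.
X–Z: 9/20 sites differ → p = 0.45, d = −0.75 ln(1 − 0.6) = 0.687218 ≈ 0.687.
Y–Z: 9/20 sites differ → p = 0.45, d = −0.75 ln(1 − 0.6) = 0.687218 ≈ 0.687.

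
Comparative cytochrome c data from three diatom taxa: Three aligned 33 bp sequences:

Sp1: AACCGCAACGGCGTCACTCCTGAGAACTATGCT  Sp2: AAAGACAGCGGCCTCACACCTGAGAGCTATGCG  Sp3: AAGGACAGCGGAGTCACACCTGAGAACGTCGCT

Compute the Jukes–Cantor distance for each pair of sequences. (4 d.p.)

Sp1–Sp2: 8/33 sites differ → p ≈ 0.242424, d = −0.75 ln(1 − 0.323232) = 0.292820 ≈ 0.2928.
Sp1–Sp3: 9/33 sites differ → p ≈ 0.272727, d = −0.75 ln(1 − 0.363636) = 0.338988 ≈ 0.3390.
Sp2–Sp3: 8/33 sites differ → p ≈ 0.242424, d = −0.75 ln(1 − 0.323232) = 0.292820 ≈ 0.2928.

d(Sp1,Sp2) = 0.2928, d(Sp1,Sp3) = 0.3390, d(Sp2,Sp3) = 0.2928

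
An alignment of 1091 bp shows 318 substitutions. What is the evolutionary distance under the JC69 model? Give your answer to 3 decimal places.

p = 318/1091 ≈ 0.291476.
d = −(3/4) ln(1 − 4p/3) = −0.75 ln(1 − 0.388635) = −0.75 ln(0.611365)
  = −0.75 × (-0.492061) = 0.369046 substitutions/site.

0.369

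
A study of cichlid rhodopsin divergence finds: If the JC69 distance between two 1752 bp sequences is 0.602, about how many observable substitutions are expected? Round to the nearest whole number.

Invert JC69: p = (3/4)(1 − e^(−4d/3)) = 0.75 × (1 − e^(-0.802667)) = 0.75 × (1 − 0.448132) = 0.413901.
Expected differing sites = pL ≈ 0.413901 × 1752 = 725.154552 ≈ 725.

725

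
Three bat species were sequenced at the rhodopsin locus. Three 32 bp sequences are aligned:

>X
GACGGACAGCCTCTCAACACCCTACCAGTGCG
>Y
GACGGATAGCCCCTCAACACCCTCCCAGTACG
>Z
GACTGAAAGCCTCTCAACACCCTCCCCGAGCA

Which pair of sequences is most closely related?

X and Y

X–Y: 4/32 differ, p = 0.125, d = 0.137.
X–Z: 6/32 differ, p = 0.188, d = 0.216.
Y–Z: 7/32 differ, p = 0.219, d = 0.259.
The smallest distance is between X and Y.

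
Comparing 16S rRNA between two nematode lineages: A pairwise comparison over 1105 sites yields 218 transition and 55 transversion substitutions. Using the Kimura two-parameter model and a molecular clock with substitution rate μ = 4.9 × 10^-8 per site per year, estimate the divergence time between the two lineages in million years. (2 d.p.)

P = 218/1105 ≈ 0.197285 and Q = 55/1105 ≈ 0.049774.
Under the Kimura two-parameter model, d = −½ ln(1 − 2P − Q) − ¼ ln(1 − 2Q).
1 − 2P − Q = 0.555656, giving −½ ln(0.555656) = 0.293803.
1 − 2Q = 0.900452, giving −¼ ln(0.900452) = 0.026215.
d = 0.293803 + 0.026215 = 0.320018.
Under a molecular clock d = 2μt, so t = d/(2μ) = 0.320018 / (2 × 4.9 × 10^-8) = 3.27 million years.

3.27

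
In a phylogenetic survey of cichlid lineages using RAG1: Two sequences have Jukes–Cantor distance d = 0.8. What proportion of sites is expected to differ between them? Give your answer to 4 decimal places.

0.4919

p = (3/4)(1 − e^(−4d/3)) = 0.75 × (1 − e^(-1.066667)) = 0.75 × (1 − 0.344154) = 0.491885.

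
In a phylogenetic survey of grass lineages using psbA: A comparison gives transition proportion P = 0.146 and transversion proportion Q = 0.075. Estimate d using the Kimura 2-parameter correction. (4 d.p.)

Under the Kimura two-parameter model, d = −½ ln(1 − 2P − Q) − ¼ ln(1 − 2Q).
1 − 2P − Q = 0.633, giving −½ ln(0.633) = 0.228642.
1 − 2Q = 0.85, giving −¼ ln(0.85) = 0.040630.
d = 0.228642 + 0.040630 = 0.269272.

0.2693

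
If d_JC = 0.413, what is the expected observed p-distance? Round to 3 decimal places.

p = (3/4)(1 − e^(−4d/3)) = 0.75 × (1 − e^(-0.550667)) = 0.75 × (1 − 0.576565) = 0.317576.

0.318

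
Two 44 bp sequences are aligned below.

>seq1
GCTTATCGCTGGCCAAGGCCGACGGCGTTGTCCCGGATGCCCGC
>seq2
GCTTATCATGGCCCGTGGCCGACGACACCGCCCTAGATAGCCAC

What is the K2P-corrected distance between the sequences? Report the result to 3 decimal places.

Of 44 sites, 12 differences are transitions and 4 are transversions, so P = 12/44 ≈ 0.272727 and Q = 4/44 ≈ 0.090909.
Under the Kimura two-parameter model, d = −½ ln(1 − 2P − Q) − ¼ ln(1 − 2Q).
1 − 2P − Q = 0.363637, giving −½ ln(0.363637) = 0.505800.
1 − 2Q = 0.818182, giving −¼ ln(0.818182) = 0.050168.
d = 0.505800 + 0.050168 = 0.555968.

0.556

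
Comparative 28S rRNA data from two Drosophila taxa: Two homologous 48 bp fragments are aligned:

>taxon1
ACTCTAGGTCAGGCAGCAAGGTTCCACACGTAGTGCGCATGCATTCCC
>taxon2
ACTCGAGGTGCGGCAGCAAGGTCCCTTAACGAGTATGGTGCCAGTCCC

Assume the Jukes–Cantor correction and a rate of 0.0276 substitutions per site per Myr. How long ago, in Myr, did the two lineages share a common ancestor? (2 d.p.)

7.99

The sequences differ at 16 of 48 sites, so p = 16/48 ≈ 0.333333.
d = −(3/4) ln(1 − 4p/3) = −0.75 ln(1 − 0.444444) = −0.75 ln(0.555556)
  = −0.75 × (-0.587786) = 0.440840 substitutions/site.
Under a molecular clock d = 2μt, so t = d/(2μ) = 0.440840 / (2 × 0.0276) = 7.99 Myr.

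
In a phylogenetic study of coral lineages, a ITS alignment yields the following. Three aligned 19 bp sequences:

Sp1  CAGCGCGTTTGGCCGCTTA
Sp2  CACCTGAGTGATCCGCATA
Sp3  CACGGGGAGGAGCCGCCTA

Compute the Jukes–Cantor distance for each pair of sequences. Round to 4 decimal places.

d(Sp1,Sp2) = 0.7489, d(Sp1,Sp3) = 0.6181, d(Sp2,Sp3) = 0.5068

Sp1–Sp2: 9/19 sites differ → p ≈ 0.473684, d = −0.75 ln(1 − 0.631579) = 0.748897 ≈ 0.7489.
Sp1–Sp3: 8/19 sites differ → p ≈ 0.421053, d = −0.75 ln(1 − 0.561404) = 0.618132 ≈ 0.6181.
Sp2–Sp3: 7/19 sites differ → p ≈ 0.368421, d = −0.75 ln(1 − 0.491228) = 0.506816 ≈ 0.5068.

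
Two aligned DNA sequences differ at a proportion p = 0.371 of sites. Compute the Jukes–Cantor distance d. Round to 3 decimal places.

d = −(3/4) ln(1 − 4p/3) = −0.75 ln(1 − 0.494667) = −0.75 ln(0.505333)
  = −0.75 × (-0.682538) = 0.511904 substitutions/site.

0.512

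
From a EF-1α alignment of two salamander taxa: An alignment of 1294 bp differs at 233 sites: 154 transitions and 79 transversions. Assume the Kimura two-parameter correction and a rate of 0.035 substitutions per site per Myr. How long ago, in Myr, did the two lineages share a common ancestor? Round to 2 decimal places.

3.00

P = 154/1294 ≈ 0.119011 and Q = 79/1294 ≈ 0.061051.
Under the Kimura two-parameter model, d = −½ ln(1 − 2P − Q) − ¼ ln(1 − 2Q).
1 − 2P − Q = 0.700927, giving −½ ln(0.700927) = 0.177676.
1 − 2Q = 0.877898, giving −¼ ln(0.877898) = 0.032556.
d = 0.177676 + 0.032556 = 0.210232.
Under a molecular clock d = 2μt, so t = d/(2μ) = 0.210232 / (2 × 0.035) = 3.00 Myr.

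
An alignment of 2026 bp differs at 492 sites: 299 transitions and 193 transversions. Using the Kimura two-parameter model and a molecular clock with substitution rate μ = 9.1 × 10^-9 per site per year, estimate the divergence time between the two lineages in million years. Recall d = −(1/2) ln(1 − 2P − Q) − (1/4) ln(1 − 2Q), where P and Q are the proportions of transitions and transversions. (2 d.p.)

P = 299/2026 ≈ 0.147581 and Q = 193/2026 ≈ 0.095262.
Under the Kimura two-parameter model, d = −½ ln(1 − 2P − Q) − ¼ ln(1 − 2Q).
1 − 2P − Q = 0.609576, giving −½ ln(0.609576) = 0.247496.
1 − 2Q = 0.809476, giving −¼ ln(0.809476) = 0.052842.
d = 0.247496 + 0.052842 = 0.300338.
Under a molecular clock d = 2μt, so t = d/(2μ) = 0.300338 / (2 × 9.1 × 10^-9) = 16.50 million years.

16.50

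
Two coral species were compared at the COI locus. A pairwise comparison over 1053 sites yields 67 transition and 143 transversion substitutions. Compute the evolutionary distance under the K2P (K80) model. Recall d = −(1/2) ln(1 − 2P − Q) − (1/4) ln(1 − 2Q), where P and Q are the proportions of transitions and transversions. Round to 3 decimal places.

P = 67/1053 ≈ 0.063628 and Q = 143/1053 ≈ 0.135802.
Under the Kimura two-parameter model, d = −½ ln(1 − 2P − Q) − ¼ ln(1 − 2Q).
1 − 2P − Q = 0.736942, giving −½ ln(0.736942) = 0.152623.
1 − 2Q = 0.728396, giving −¼ ln(0.728396) = 0.079228.
d = 0.152623 + 0.079228 = 0.231851.

0.232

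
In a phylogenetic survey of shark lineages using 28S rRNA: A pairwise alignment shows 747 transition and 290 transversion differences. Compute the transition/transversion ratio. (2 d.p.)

R = 747/290 = 2.575862… ≈ 2.58 (to 2 d.p.).

2.58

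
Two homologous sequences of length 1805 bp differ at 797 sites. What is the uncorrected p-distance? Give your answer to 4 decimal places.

p = 797/1805 = 0.441551… ≈ 0.4416 (to 4 d.p.).

0.4416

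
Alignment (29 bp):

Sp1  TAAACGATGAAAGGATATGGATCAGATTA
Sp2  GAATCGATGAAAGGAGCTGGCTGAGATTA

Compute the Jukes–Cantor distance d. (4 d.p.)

0.2421

The sequences differ at 6 of 29 sites (1, 4, 16, 17, 21, 23), so p = 6/29 ≈ 0.206897.
d = −(3/4) ln(1 − 4p/3) = −0.75 ln(1 − 0.275863) = −0.75 ln(0.724137)
  = −0.75 × (-0.322775) = 0.242081 substitutions/site.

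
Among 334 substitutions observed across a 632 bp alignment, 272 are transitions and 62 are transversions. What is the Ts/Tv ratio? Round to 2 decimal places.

4.39

R = 272/62 = 4.387096… ≈ 4.39 (to 2 d.p.).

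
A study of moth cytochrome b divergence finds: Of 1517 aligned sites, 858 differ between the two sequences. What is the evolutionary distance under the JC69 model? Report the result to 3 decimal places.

1.052

p = 858/1517 ≈ 0.56559.
d = −(3/4) ln(1 − 4p/3) = −0.75 ln(1 − 0.75412) = −0.75 ln(0.24588)
  = −0.75 × (-1.402912) = 1.052184 substitutions/site.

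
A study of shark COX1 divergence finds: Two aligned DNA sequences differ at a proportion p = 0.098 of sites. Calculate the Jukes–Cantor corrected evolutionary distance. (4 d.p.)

0.1050

d = −(3/4) ln(1 − 4p/3) = −0.75 ln(1 − 0.130667) = −0.75 ln(0.869333)
  = −0.75 × (-0.140029) = 0.105022 substitutions/site.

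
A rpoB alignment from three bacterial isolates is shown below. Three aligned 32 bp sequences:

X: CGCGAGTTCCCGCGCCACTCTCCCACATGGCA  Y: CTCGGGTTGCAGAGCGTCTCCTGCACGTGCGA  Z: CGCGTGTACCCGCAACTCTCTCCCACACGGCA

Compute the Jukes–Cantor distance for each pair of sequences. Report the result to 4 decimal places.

X–Y: 13/32 sites differ → p = 0.40625, d = −0.75 ln(1 − 0.541667) = 0.585119 ≈ 0.5851.
X–Z: 6/32 sites differ → p = 0.1875, d = −0.75 ln(1 − 0.25) = 0.215762 ≈ 0.2158.
Y–Z: 16/32 sites differ → p = 0.5, d = −0.75 ln(1 − 0.666667) = 0.823960 ≈ 0.8240.

d(X,Y) = 0.5851, d(X,Z) = 0.2158, d(Y,Z) = 0.8240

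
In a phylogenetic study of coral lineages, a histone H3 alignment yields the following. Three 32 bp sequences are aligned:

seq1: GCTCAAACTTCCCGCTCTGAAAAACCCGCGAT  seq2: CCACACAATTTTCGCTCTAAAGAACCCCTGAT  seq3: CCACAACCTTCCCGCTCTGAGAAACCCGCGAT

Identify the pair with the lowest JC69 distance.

seq1 and seq3

seq1–seq2: 10/32 differ, p = 0.313, d = 0.404.
seq1–seq3: 4/32 differ, p = 0.125, d = 0.137.
seq2–seq3: 10/32 differ, p = 0.313, d = 0.404.
The smallest distance is between seq1 and seq3.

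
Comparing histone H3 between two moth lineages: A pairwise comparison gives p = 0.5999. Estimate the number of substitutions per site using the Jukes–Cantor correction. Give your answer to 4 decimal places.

1.2066

d = −(3/4) ln(1 − 4p/3) = −0.75 ln(1 − 0.799867) = −0.75 ln(0.200133)
  = −0.75 × (-1.608773) = 1.206580 substitutions/site.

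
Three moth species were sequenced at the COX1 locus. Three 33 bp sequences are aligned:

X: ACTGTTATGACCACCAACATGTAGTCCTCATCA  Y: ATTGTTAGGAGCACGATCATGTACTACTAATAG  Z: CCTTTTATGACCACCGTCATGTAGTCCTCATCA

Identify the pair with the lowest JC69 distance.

X and Z

X–Y: 10/33 differ, p = 0.303, d = 0.388.
X–Z: 4/33 differ, p = 0.121, d = 0.132.
Y–Z: 12/33 differ, p = 0.364, d = 0.497.
The smallest distance is between X and Z.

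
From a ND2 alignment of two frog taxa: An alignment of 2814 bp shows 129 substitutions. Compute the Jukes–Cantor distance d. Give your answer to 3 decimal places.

p = 129/2814 ≈ 0.045842.
d = −(3/4) ln(1 − 4p/3) = −0.75 ln(1 − 0.061123) = −0.75 ln(0.938877)
  = −0.75 × (-0.063071) = 0.047303 substitutions/site.

0.047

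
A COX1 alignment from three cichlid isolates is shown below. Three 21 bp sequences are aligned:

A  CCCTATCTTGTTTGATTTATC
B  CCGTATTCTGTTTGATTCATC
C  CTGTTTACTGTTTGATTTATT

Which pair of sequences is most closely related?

A–B: 4/21 differ, p = 0.190, d = 0.220.
A–C: 6/21 differ, p = 0.286, d = 0.360.
B–C: 5/21 differ, p = 0.238, d = 0.286.
The smallest distance is between A and B.

A and B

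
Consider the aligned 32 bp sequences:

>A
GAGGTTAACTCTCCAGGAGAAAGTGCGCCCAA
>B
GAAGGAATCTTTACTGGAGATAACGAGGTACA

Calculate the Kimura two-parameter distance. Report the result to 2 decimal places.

0.74

Of 32 sites, 5 differences are transitions and 10 are transversions, so P = 5/32 = 0.15625 and Q = 10/32 = 0.3125.
Under the Kimura two-parameter model, d = −½ ln(1 − 2P − Q) − ¼ ln(1 − 2Q).
1 − 2P − Q = 0.375, giving −½ ln(0.375) = 0.490415.
1 − 2Q = 0.375, giving −¼ ln(0.375) = 0.245207.
d = 0.490415 + 0.245207 = 0.735622.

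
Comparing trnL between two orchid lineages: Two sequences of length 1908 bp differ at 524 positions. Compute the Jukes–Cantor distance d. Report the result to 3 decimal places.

0.342

p = 524/1908 ≈ 0.274633.
d = −(3/4) ln(1 − 4p/3) = −0.75 ln(1 − 0.366177) = −0.75 ln(0.633823)
  = −0.75 × (-0.455986) = 0.341990 substitutions/site.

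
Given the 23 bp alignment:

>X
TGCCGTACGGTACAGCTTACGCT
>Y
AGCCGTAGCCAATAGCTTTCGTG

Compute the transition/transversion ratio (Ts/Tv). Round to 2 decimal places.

0.29

Transitions are A↔G and C↔T; transversions are all other mismatches.
Transitions: 2. Transversions: 7.
R = 2/7 = 0.285714… ≈ 0.29 (to 2 d.p.).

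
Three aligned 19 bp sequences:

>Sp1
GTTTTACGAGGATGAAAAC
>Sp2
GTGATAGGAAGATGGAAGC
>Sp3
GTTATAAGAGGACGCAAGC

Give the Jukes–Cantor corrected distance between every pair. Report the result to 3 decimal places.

d(Sp1,Sp2) = 0.410, d(Sp1,Sp3) = 0.324, d(Sp2,Sp3) = 0.324

Sp1–Sp2: 6/19 sites differ → p ≈ 0.315789, d = −0.75 ln(1 − 0.421052) = 0.409907 ≈ 0.410.
Sp1–Sp3: 5/19 sites differ → p ≈ 0.263158, d = −0.75 ln(1 − 0.350877) = 0.324100 ≈ 0.324.
Sp2–Sp3: 5/19 sites differ → p ≈ 0.263158, d = −0.75 ln(1 − 0.350877) = 0.324100 ≈ 0.324.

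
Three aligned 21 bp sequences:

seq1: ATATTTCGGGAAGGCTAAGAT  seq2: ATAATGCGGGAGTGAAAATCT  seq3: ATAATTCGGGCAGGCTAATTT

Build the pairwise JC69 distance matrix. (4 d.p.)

d(seq1,seq2) = 0.5319, d(seq1,seq3) = 0.2197, d(seq2,seq3) = 0.4408

seq1–seq2: 8/21 sites differ → p ≈ 0.380952, d = −0.75 ln(1 − 0.507936) = 0.531860 ≈ 0.5319.
seq1–seq3: 4/21 sites differ → p ≈ 0.190476, d = −0.75 ln(1 − 0.253968) = 0.219740 ≈ 0.2197.
seq2–seq3: 7/21 sites differ → p ≈ 0.333333, d = −0.75 ln(1 − 0.444444) = 0.440839 ≈ 0.4408.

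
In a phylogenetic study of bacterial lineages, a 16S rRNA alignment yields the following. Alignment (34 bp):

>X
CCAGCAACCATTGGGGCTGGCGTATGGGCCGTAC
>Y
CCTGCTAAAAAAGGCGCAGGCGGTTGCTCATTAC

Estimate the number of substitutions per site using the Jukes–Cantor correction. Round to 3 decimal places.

0.597

The sequences differ at 14 of 34 sites, so p = 14/34 ≈ 0.411765.
d = −(3/4) ln(1 − 4p/3) = −0.75 ln(1 − 0.54902) = −0.75 ln(0.45098)
  = −0.75 × (-0.796332) = 0.597249 substitutions/site.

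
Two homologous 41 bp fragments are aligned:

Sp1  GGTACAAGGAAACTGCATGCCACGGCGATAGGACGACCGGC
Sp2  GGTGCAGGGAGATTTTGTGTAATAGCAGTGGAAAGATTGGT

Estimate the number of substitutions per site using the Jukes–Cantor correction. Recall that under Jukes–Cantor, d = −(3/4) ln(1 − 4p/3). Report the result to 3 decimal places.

0.722

The sequences differ at 19 of 41 sites, so p = 19/41 ≈ 0.463415.
d = −(3/4) ln(1 − 4p/3) = −0.75 ln(1 − 0.617887) = −0.75 ln(0.382113)
  = −0.75 × (-0.962039) = 0.721529 substitutions/site.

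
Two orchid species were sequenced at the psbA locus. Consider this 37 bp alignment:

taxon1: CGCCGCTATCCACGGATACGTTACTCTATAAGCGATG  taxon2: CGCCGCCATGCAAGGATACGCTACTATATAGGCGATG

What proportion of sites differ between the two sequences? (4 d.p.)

0.1622

The sequences differ at 6 of 37 positions (sites 7, 10, 13, 21, 26, 31).
p = 6/37 = 0.162162… ≈ 0.1622 (to 4 d.p.).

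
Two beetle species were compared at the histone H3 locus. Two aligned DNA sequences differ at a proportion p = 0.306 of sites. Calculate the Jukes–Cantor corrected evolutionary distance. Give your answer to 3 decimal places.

0.393

d = −(3/4) ln(1 − 4p/3) = −0.75 ln(1 − 0.408) = −0.75 ln(0.592)
  = −0.75 × (-0.524249) = 0.393187 substitutions/site.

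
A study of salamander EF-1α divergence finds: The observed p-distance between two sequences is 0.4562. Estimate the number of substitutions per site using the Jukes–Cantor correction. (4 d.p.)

d = −(3/4) ln(1 − 4p/3) = −0.75 ln(1 − 0.608267) = −0.75 ln(0.391733)
  = −0.75 × (-0.937175) = 0.702881 substitutions/site.

0.7029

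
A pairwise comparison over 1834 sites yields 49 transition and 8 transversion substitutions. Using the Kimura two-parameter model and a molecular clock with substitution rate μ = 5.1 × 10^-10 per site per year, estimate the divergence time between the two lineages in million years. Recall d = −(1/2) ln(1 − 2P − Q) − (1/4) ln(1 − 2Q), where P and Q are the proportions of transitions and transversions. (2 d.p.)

31.33

P = 49/1834 ≈ 0.026718 and Q = 8/1834 ≈ 0.004362.
Under the Kimura two-parameter model, d = −½ ln(1 − 2P − Q) − ¼ ln(1 − 2Q).
1 − 2P − Q = 0.942202, giving −½ ln(0.942202) = 0.029768.
1 − 2Q = 0.991276, giving −¼ ln(0.991276) = 0.002191.
d = 0.029768 + 0.002191 = 0.031959.
Under a molecular clock d = 2μt, so t = d/(2μ) = 0.031959 / (2 × 5.1 × 10^-10) = 31.33 million years.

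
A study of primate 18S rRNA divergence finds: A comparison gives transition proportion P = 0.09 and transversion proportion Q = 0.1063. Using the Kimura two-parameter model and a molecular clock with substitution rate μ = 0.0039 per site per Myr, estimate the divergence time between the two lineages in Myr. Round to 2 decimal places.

Under the Kimura two-parameter model, d = −½ ln(1 − 2P − Q) − ¼ ln(1 − 2Q).
1 − 2P − Q = 0.7137, giving −½ ln(0.7137) = 0.168646.
1 − 2Q = 0.7874, giving −¼ ln(0.7874) = 0.059755.
d = 0.168646 + 0.059755 = 0.228401.
Under a molecular clock d = 2μt, so t = d/(2μ) = 0.228401 / (2 × 0.0039) = 29.28 Myr.

29.28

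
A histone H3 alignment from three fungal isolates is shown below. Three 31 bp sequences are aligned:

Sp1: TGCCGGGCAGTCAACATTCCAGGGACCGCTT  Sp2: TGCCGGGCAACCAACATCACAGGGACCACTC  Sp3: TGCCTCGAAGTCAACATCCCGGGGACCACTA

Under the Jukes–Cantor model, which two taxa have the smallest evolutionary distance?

Sp1–Sp2: 6/31 differ, p = 0.194, d = 0.224.
Sp1–Sp3: 7/31 differ, p = 0.226, d = 0.269.
Sp2–Sp3: 8/31 differ, p = 0.258, d = 0.316.
The smallest distance is between Sp1 and Sp2.

Sp1 and Sp2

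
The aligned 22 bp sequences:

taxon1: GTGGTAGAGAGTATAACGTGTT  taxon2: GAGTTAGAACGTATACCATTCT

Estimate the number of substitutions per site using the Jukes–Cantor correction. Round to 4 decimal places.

0.4975

The sequences differ at 8 of 22 sites (2, 4, 9, 10, 16, 18, 20, 21), so p = 8/22 ≈ 0.363636.
d = −(3/4) ln(1 − 4p/3) = −0.75 ln(1 − 0.484848) = −0.75 ln(0.515152)
  = −0.75 × (-0.663293) = 0.497470 substitutions/site.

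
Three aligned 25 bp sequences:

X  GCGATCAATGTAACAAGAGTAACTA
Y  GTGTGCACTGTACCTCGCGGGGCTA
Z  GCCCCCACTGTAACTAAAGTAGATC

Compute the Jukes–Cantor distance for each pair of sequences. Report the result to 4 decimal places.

X–Y: 11/25 sites differ → p = 0.44, d = −0.75 ln(1 − 0.586667) = 0.662626 ≈ 0.6626.
X–Z: 9/25 sites differ → p = 0.36, d = −0.75 ln(1 − 0.48) = 0.490445 ≈ 0.4904.
Y–Z: 12/25 sites differ → p = 0.48, d = −0.75 ln(1 − 0.64) = 0.766238 ≈ 0.7662.

d(X,Y) = 0.6626, d(X,Z) = 0.4904, d(Y,Z) = 0.7662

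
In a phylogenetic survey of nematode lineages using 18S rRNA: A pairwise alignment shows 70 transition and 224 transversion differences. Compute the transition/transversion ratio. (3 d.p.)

R = 70/224 = 0.3125 ≈ 0.313 (to 3 d.p.).

0.313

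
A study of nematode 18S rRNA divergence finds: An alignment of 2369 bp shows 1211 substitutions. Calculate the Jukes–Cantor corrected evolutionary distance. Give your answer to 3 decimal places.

p = 1211/2369 ≈ 0.511186.
d = −(3/4) ln(1 − 4p/3) = −0.75 ln(1 − 0.681581) = −0.75 ln(0.318419)
  = −0.75 × (-1.144387) = 0.858290 substitutions/site.

0.858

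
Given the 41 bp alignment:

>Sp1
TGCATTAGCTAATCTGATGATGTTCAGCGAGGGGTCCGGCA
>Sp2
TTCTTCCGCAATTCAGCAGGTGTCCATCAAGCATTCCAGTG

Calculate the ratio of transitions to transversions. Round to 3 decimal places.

0.727

Transitions are A↔G and C↔T; transversions are all other mismatches.
Transitions: 8. Transversions: 11.
R = 8/11 = 0.727272… ≈ 0.727 (to 3 d.p.).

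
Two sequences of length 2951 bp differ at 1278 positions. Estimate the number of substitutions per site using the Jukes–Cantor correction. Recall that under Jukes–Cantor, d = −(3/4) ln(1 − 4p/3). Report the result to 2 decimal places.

0.65

p = 1278/2951 ≈ 0.433074.
d = −(3/4) ln(1 − 4p/3) = −0.75 ln(1 − 0.577432) = −0.75 ln(0.422568)
  = −0.75 × (-0.861405) = 0.646054 substitutions/site.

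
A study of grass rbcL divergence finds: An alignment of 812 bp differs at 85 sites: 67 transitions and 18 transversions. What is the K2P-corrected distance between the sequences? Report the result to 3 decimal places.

P = 67/812 ≈ 0.082512 and Q = 18/812 ≈ 0.022167.
Under the Kimura two-parameter model, d = −½ ln(1 − 2P − Q) − ¼ ln(1 − 2Q).
1 − 2P − Q = 0.812809, giving −½ ln(0.812809) = 0.103630.
1 − 2Q = 0.955666, giving −¼ ln(0.955666) = 0.011337.
d = 0.103630 + 0.011337 = 0.114967.

0.115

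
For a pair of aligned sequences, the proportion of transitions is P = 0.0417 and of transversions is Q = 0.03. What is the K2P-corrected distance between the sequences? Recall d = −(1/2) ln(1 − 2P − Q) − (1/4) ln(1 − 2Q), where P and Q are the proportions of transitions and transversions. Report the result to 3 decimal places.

Under the Kimura two-parameter model, d = −½ ln(1 − 2P − Q) − ¼ ln(1 − 2Q).
1 − 2P − Q = 0.8866, giving −½ ln(0.8866) = 0.060181.
1 − 2Q = 0.94, giving −¼ ln(0.94) = 0.015469.
d = 0.060181 + 0.015469 = 0.075650.

0.076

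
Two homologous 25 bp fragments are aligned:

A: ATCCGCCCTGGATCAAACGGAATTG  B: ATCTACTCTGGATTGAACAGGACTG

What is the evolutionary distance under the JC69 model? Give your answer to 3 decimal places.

0.417

The sequences differ at 8 of 25 sites (4, 5, 7, 14, 15, 19, 21, 23), so p = 8/25 = 0.32.
d = −(3/4) ln(1 − 4p/3) = −0.75 ln(1 − 0.426667) = −0.75 ln(0.573333)
  = −0.75 × (-0.556289) = 0.417217 substitutions/site.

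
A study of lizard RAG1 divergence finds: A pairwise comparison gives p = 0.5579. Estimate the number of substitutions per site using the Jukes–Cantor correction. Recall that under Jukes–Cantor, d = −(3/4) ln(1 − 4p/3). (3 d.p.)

1.022

d = −(3/4) ln(1 − 4p/3) = −0.75 ln(1 − 0.743867) = −0.75 ln(0.256133)
  = −0.75 × (-1.362058) = 1.021544 substitutions/site.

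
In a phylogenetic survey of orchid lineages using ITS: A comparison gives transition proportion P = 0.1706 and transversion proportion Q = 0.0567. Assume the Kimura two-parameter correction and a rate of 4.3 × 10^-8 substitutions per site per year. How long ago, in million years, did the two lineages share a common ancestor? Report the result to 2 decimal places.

Under the Kimura two-parameter model, d = −½ ln(1 − 2P − Q) − ¼ ln(1 − 2Q).
1 − 2P − Q = 0.6021, giving −½ ln(0.6021) = 0.253666.
1 − 2Q = 0.8866, giving −¼ ln(0.8866) = 0.030090.
d = 0.253666 + 0.030090 = 0.283756.
Under a molecular clock d = 2μt, so t = d/(2μ) = 0.283756 / (2 × 4.3 × 10^-8) = 3.30 million years.

3.30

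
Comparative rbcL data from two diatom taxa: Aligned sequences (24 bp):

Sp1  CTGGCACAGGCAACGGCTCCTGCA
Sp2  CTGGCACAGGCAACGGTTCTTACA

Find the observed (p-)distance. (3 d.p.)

The sequences differ at 3 of 24 positions (sites 17, 20, 22).
p = 3/24 = 0.125.

0.125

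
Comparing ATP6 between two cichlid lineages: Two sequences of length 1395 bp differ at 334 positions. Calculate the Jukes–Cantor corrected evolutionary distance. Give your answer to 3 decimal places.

p = 334/1395 ≈ 0.239427.
d = −(3/4) ln(1 − 4p/3) = −0.75 ln(1 − 0.319236) = −0.75 ln(0.680764)
  = −0.75 × (-0.384540) = 0.288405 substitutions/site.

0.288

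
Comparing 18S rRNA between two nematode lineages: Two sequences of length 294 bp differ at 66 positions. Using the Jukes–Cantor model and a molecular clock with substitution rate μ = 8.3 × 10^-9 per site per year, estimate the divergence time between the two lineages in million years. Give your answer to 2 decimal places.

p = 66/294 ≈ 0.22449.
d = −(3/4) ln(1 − 4p/3) = −0.75 ln(1 − 0.29932) = −0.75 ln(0.70068)
  = −0.75 × (-0.355704) = 0.266778 substitutions/site.
Under a molecular clock d = 2μt, so t = d/(2μ) = 0.266778 / (2 × 8.3 × 10^-9) = 16.07 million years.

16.07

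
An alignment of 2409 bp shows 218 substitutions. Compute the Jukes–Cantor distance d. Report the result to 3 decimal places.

p = 218/2409 ≈ 0.090494.
d = −(3/4) ln(1 − 4p/3) = −0.75 ln(1 − 0.120659) = −0.75 ln(0.879341)
  = −0.75 × (-0.128583) = 0.096437 substitutions/site.

0.096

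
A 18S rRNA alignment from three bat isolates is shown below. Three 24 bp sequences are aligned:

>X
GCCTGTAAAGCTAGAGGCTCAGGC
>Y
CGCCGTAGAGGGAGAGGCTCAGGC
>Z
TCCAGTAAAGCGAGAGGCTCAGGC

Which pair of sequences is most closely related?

X–Y: 6/24 differ, p = 0.250, d = 0.304.
X–Z: 3/24 differ, p = 0.125, d = 0.137.
Y–Z: 5/24 differ, p = 0.208, d = 0.244.
The smallest distance is between X and Z.

X and Z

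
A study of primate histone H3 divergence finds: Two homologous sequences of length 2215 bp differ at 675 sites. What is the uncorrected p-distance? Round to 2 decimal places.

0.30

p = 675/2215 = 0.304740… ≈ 0.30 (to 2 d.p.).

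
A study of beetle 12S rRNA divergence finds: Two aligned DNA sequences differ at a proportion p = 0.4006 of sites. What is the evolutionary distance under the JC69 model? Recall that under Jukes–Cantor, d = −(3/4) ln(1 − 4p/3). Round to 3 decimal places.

d = −(3/4) ln(1 − 4p/3) = −0.75 ln(1 − 0.534133) = −0.75 ln(0.465867)
  = −0.75 × (-0.763855) = 0.572891 substitutions/site.

0.573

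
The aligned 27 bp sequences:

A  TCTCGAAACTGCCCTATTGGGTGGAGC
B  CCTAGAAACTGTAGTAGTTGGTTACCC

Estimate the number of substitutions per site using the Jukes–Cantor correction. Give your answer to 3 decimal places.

The sequences differ at 11 of 27 sites, so p = 11/27 ≈ 0.407407.
d = −(3/4) ln(1 − 4p/3) = −0.75 ln(1 − 0.543209) = −0.75 ln(0.456791)
  = −0.75 × (-0.783529) = 0.587647 substitutions/site.

0.588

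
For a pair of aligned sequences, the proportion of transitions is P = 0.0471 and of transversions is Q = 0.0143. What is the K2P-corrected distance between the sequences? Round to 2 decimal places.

0.06

Under the Kimura two-parameter model, d = −½ ln(1 − 2P − Q) − ¼ ln(1 − 2Q).
1 − 2P − Q = 0.8915, giving −½ ln(0.8915) = 0.057425.
1 − 2Q = 0.9714, giving −¼ ln(0.9714) = 0.007254.
d = 0.057425 + 0.007254 = 0.064679.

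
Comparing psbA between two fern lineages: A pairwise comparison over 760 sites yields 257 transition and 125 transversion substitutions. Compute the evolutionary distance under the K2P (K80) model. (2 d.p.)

1.02

P = 257/760 ≈ 0.338158 and Q = 125/760 ≈ 0.164474.
Under the Kimura two-parameter model, d = −½ ln(1 − 2P − Q) − ¼ ln(1 − 2Q).
1 − 2P − Q = 0.15921, giving −½ ln(0.15921) = 0.918766.
1 − 2Q = 0.671052, giving −¼ ln(0.671052) = 0.099727.
d = 0.918766 + 0.099727 = 1.018493.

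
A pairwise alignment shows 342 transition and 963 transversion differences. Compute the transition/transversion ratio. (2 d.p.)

0.36

R = 342/963 = 0.355140… ≈ 0.36 (to 2 d.p.).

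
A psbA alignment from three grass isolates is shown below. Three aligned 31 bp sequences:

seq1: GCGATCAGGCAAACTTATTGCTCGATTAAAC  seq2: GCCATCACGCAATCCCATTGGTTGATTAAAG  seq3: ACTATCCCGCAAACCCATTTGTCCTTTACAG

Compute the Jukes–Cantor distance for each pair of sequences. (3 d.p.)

seq1–seq2: 8/31 sites differ → p ≈ 0.258065, d = −0.75 ln(1 − 0.344087) = 0.316295 ≈ 0.316.
seq1–seq3: 12/31 sites differ → p ≈ 0.387097, d = −0.75 ln(1 − 0.516129) = 0.544453 ≈ 0.544.
seq2–seq3: 9/31 sites differ → p ≈ 0.290323, d = −0.75 ln(1 − 0.387097) = 0.367161 ≈ 0.367.

d(seq1,seq2) = 0.316, d(seq1,seq3) = 0.544, d(seq2,seq3) = 0.367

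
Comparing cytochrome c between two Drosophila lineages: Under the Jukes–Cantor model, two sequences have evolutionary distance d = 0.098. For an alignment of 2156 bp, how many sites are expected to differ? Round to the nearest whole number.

Invert JC69: p = (3/4)(1 − e^(−4d/3)) = 0.75 × (1 − e^(-0.130667)) = 0.75 × (1 − 0.877510) = 0.091868.
Expected differing sites = pL ≈ 0.091868 × 2156 = 198.067408 ≈ 198.

198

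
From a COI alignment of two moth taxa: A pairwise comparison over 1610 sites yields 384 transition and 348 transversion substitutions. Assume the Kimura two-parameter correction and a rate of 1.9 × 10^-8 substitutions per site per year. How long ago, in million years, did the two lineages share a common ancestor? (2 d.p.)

19.27

P = 384/1610 ≈ 0.238509 and Q = 348/1610 ≈ 0.216149.
Under the Kimura two-parameter model, d = −½ ln(1 − 2P − Q) − ¼ ln(1 − 2Q).
1 − 2P − Q = 0.306833, giving −½ ln(0.306833) = 0.590726.
1 − 2Q = 0.567702, giving −¼ ln(0.567702) = 0.141540.
d = 0.590726 + 0.141540 = 0.732266.
Under a molecular clock d = 2μt, so t = d/(2μ) = 0.732266 / (2 × 1.9 × 10^-8) = 19.27 million years.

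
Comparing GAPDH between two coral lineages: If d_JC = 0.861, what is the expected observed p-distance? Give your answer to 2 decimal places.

0.51

p = (3/4)(1 − e^(−4d/3)) = 0.75 × (1 − e^(-1.148)) = 0.75 × (1 − 0.317271) = 0.512047.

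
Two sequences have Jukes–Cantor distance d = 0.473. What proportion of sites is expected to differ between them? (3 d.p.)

0.351

p = (3/4)(1 − e^(−4d/3)) = 0.75 × (1 − e^(-0.630667)) = 0.75 × (1 − 0.532237) = 0.350822.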